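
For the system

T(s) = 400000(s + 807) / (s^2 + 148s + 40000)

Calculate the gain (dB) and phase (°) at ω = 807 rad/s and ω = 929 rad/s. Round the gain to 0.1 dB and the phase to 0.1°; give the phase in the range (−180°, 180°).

At s = jω = j807:
zero (s+807): 807 + j807 → |·| = √(807²+807²) = √1302498 ≈ 1141.3, ∠ = arctan(807/807) ≈ 45.00°
quadratic: (j807)² + 148·j807 + 40000 = -611249 + j119436 → |·| ≈ 6.2281e+05, ∠ ≈ 168.94°
|T| = 400000 · 1141.3 / 6.2281e+05 ≈ 733
Gain = 20 log₁₀(733) ≈ 57.30 dB
∠T = 45.00° − 168.94° = -123.94°

At s = jω = j929:
zero (s+807): 807 + j929 → |·| = √(807²+929²) = √1514290 ≈ 1230.6, ∠ = arctan(929/807) ≈ 49.02°
quadratic: (j929)² + 148·j929 + 40000 = -823041 + j137492 → |·| ≈ 8.3445e+05, ∠ ≈ 170.52°
|T| = 400000 · 1230.6 / 8.3445e+05 ≈ 589.9
Gain = 20 log₁₀(589.9) ≈ 55.42 dB
∠T = 49.02° − 170.52° = -121.50°

ω = 807: 57.3 dB, -123.9°; ω = 929: 55.4 dB, -121.5°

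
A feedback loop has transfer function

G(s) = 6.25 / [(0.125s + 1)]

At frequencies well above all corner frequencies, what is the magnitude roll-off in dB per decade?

-20 dB/decade

Each pole contributes −20 dB/decade at high frequency; each zero contributes +20 dB/decade.
Net: 0 zero(s) − 1 pole(s) → -20 dB/decade.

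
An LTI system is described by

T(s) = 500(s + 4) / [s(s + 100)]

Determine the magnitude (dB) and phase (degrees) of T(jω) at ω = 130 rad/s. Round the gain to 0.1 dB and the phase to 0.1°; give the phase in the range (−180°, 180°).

9.7 dB, -54.2°

At s = jω = j130:
zero (s+4): 4 + j130 → |·| = √(4²+130²) = √16916 ≈ 130.06, ∠ = arctan(130/4) ≈ 88.24°
pole (s+100): 100 + j130 → |·| = √(100²+130²) = √26900 ≈ 164.01, ∠ = arctan(130/100) ≈ 52.43°
pole at origin: |s| = 130, ∠ = 90.00° (in denominator)
|T| = 500 · 130.06 / 21321 ≈ 3.05
Gain = 20 log₁₀(3.05) ≈ 9.69 dB
∠T = 88.24° − 142.43° = -54.19°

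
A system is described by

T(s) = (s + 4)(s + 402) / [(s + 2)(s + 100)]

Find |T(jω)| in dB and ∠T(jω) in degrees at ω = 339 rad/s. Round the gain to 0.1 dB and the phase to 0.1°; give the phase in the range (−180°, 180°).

3.5 dB, -33.8°

At s = jω = j339:
zero (s+4): 4 + j339 → |·| = √(4²+339²) = √114937 ≈ 339.02, ∠ = arctan(339/4) ≈ 89.32°
zero (s+402): 402 + j339 → |·| = √(402²+339²) = √276525 ≈ 525.86, ∠ = arctan(339/402) ≈ 40.14°
pole (s+2): 2 + j339 → |·| = √(2²+339²) = √114925 ≈ 339.01, ∠ = arctan(339/2) ≈ 89.66°
pole (s+100): 100 + j339 → |·| = √(100²+339²) = √124921 ≈ 353.44, ∠ = arctan(339/100) ≈ 73.56°
|T| = 1 · 1.7828e+05 / 1.1982e+05 ≈ 1.4879
Gain = 20 log₁₀(1.4879) ≈ 3.45 dB
∠T = 129.46° − 163.22° = -33.76°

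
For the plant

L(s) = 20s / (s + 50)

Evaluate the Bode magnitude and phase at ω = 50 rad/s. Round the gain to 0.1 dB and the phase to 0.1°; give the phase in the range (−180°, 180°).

At s = jω = j50:
zero at origin: s = j50 → |·| = 50, ∠ = 90.00°
pole (s+50): 50 + j50 → |·| = √(50²+50²) = √5000 ≈ 70.711, ∠ = arctan(50/50) ≈ 45.00°
|L| = 20 · 50 / 70.711 ≈ 14.142
Gain = 20 log₁₀(14.142) ≈ 23.01 dB
∠L = 90.00° − 45.00° = 45.00°

23.0 dB, 45.0°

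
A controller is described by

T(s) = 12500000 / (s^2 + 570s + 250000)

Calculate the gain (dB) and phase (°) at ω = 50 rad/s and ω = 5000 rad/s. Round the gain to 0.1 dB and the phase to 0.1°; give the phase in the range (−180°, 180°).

At s = jω = j50:
quadratic: (j50)² + 570·j50 + 250000 = 247500 + j28500 → |·| ≈ 2.4914e+05, ∠ ≈ 6.57°
|T| = 12500000 / 2.4914e+05 ≈ 50.173
Gain = 20 log₁₀(50.173) ≈ 34.01 dB
∠T = 0.00° − 6.57° = -6.57°

At s = jω = j5000:
quadratic: (j5000)² + 570·j5000 + 250000 = -24750000 + j2850000 → |·| ≈ 2.4914e+07, ∠ ≈ 173.43°
|T| = 12500000 / 2.4914e+07 ≈ 0.50173
Gain = 20 log₁₀(0.50173) ≈ -5.99 dB
∠T = 0.00° − 173.43° = -173.43°

ω = 50: 34.0 dB, -6.6°; ω = 5000: -6.0 dB, -173.4°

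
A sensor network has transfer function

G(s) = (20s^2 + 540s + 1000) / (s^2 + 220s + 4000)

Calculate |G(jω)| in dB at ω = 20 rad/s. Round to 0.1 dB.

7.1 dB

Substitute s = j20:
Numerator: 20(j20)^2 + 540(j20) + 1000 = -7000 + j10800
Denominator: (j20)^2 + 220(j20) + 4000 = 3600 + j4400
|N| = √(7000² + 10800²) ≈ 12870, ∠N ≈ 122.95°
|D| = √(3600² + 4400²) ≈ 5685.1, ∠D ≈ 50.71°
|G| = 12870 / 5685.1 ≈ 2.2638
Gain = 20 log₁₀(2.2638) ≈ 7.10 dB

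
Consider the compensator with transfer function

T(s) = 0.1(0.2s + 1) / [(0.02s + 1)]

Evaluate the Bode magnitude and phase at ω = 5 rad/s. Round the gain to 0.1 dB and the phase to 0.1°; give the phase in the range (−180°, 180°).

-17.0 dB, 39.3°

At ω = 5 rad/s:
zero (1 + j5·0.2) = 1 + j1 → |·| ≈ 1.4142, ∠ ≈ 45.00°
pole (1 + j5·0.02) = 1 + j0.1 → |·| ≈ 1.005, ∠ ≈ 5.71°
|T| = 0.1 · 1.4142 / (1.005) ≈ 0.14072
Gain = 20 log₁₀(0.14072) ≈ -17.03 dB
∠T = (45.00°) − (5.71°) = 39.29°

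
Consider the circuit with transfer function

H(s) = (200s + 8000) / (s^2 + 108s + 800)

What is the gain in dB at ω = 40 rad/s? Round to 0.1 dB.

8.2 dB

Substitute s = j40:
Numerator: 200(j40) + 8000 = 8000 + j8000
Denominator: (j40)^2 + 108(j40) + 800 = -800 + j4320
|N| = √(8000² + 8000²) ≈ 11314, ∠N ≈ 45.00°
|D| = √(800² + 4320²) ≈ 4393.4, ∠D ≈ 100.49°
|H| = 11314 / 4393.4 ≈ 2.5752
Gain = 20 log₁₀(2.5752) ≈ 8.22 dB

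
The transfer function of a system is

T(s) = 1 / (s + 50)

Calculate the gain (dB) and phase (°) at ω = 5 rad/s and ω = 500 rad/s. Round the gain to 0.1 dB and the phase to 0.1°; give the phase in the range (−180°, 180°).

ω = 5: -34.0 dB, -5.7°; ω = 500: -54.0 dB, -84.3°

Substitute s = j5:
Numerator: 1 = 1 + j0
Denominator: (j5) + 50 = 50 + j5
|N| = √(1² + 0²) ≈ 1, ∠N ≈ 0.00°
|D| = √(50² + 5²) ≈ 50.249, ∠D ≈ 5.71°
|T| = 1 / 50.249 ≈ 0.019901
Gain = 20 log₁₀(0.019901) ≈ -34.02 dB
∠T = 0.00° − 5.71° = -5.71°

Substitute s = j500:
Numerator: 1 = 1 + j0
Denominator: (j500) + 50 = 50 + j500
|N| = √(1² + 0²) ≈ 1, ∠N ≈ 0.00°
|D| = √(50² + 500²) ≈ 502.49, ∠D ≈ 84.29°
|T| = 1 / 502.49 ≈ 0.0019901
Gain = 20 log₁₀(0.0019901) ≈ -54.02 dB
∠T = 0.00° − 84.29° = -84.29°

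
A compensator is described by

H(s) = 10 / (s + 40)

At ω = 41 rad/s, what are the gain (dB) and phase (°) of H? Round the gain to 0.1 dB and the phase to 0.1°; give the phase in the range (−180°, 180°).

-15.2 dB, -45.7°

At s = jω = j41:
pole (s+40): 40 + j41 → |·| = √(40²+41²) = √3281 ≈ 57.28, ∠ = arctan(41/40) ≈ 45.71°
|H| = 10 / 57.28 ≈ 0.17458
Gain = 20 log₁₀(0.17458) ≈ -15.16 dB
∠H = 0.00° − 45.71° = -45.71°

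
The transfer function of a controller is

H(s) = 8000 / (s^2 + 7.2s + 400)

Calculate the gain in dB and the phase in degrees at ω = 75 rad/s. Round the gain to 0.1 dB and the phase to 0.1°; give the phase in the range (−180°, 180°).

At s = jω = j75:
quadratic: (j75)² + 7.2·j75 + 400 = -5225 + j540 → |·| ≈ 5252.8, ∠ ≈ 174.10°
|H| = 8000 / 5252.8 ≈ 1.523
Gain = 20 log₁₀(1.523) ≈ 3.65 dB
∠H = 0.00° − 174.10° = -174.10°

3.7 dB, -174.1°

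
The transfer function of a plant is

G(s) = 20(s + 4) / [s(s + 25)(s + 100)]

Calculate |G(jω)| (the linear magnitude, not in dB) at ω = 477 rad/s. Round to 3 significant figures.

At s = jω = j477:
zero (s+4): 4 + j477 → |·| = √(4²+477²) = √227545 ≈ 477.02, ∠ = arctan(477/4) ≈ 89.52°
pole (s+25): 25 + j477 → |·| = √(25²+477²) = √228154 ≈ 477.65, ∠ = arctan(477/25) ≈ 87.00°
pole (s+100): 100 + j477 → |·| = √(100²+477²) = √237529 ≈ 487.37, ∠ = arctan(477/100) ≈ 78.16°
pole at origin: |s| = 477, ∠ = 90.00° (in denominator)
|G| = 20 · 477.02 / 1.1104e+08 ≈ 8.5919e-05

8.59e-05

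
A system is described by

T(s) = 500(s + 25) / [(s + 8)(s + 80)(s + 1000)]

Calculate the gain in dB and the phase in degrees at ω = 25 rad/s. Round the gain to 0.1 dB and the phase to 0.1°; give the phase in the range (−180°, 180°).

At s = jω = j25:
zero (s+25): 25 + j25 → |·| = √(25²+25²) = √1250 ≈ 35.355, ∠ = arctan(25/25) ≈ 45.00°
pole (s+8): 8 + j25 → |·| = √(8²+25²) = √689 ≈ 26.249, ∠ = arctan(25/8) ≈ 72.26°
pole (s+80): 80 + j25 → |·| = √(80²+25²) = √7025 ≈ 83.815, ∠ = arctan(25/80) ≈ 17.35°
pole (s+1000): 1000 + j25 → |·| = √(1000²+25²) = √1000625 ≈ 1000.3, ∠ = arctan(25/1000) ≈ 1.43°
|T| = 500 · 35.355 / 2.2007e+06 ≈ 0.0080327
Gain = 20 log₁₀(0.0080327) ≈ -41.90 dB
∠T = 45.00° − 91.04° = -46.04°

-41.9 dB, -46.0°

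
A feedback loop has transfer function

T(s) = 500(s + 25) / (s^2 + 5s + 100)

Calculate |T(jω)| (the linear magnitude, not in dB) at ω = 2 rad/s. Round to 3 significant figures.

At s = jω = j2:
zero (s+25): 25 + j2 → |·| = √(25²+2²) = √629 ≈ 25.08, ∠ = arctan(2/25) ≈ 4.57°
quadratic: (j2)² + 5·j2 + 100 = 96 + j10 → |·| ≈ 96.519, ∠ ≈ 5.95°
|T| = 500 · 25.08 / 96.519 ≈ 129.92

130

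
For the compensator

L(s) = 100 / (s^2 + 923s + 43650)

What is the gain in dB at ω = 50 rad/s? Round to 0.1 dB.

-55.8 dB

Substitute s = j50:
Numerator: 100 = 100 + j0
Denominator: (j50)^2 + 923(j50) + 43650 = 41150 + j46150
|N| = √(100² + 0²) ≈ 100, ∠N ≈ 0.00°
|D| = √(41150² + 46150²) ≈ 61832, ∠D ≈ 48.28°
|L| = 100 / 61832 ≈ 0.0016173
Gain = 20 log₁₀(0.0016173) ≈ -55.82 dB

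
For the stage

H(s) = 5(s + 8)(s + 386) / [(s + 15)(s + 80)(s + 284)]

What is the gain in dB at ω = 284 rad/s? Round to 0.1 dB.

At s = jω = j284:
zero (s+8): 8 + j284 → |·| = √(8²+284²) = √80720 ≈ 284.11, ∠ = arctan(284/8) ≈ 88.39°
zero (s+386): 386 + j284 → |·| = √(386²+284²) = √229652 ≈ 479.22, ∠ = arctan(284/386) ≈ 36.34°
pole (s+15): 15 + j284 → |·| = √(15²+284²) = √80881 ≈ 284.4, ∠ = arctan(284/15) ≈ 86.98°
pole (s+80): 80 + j284 → |·| = √(80²+284²) = √87056 ≈ 295.05, ∠ = arctan(284/80) ≈ 74.27°
pole (s+284): 284 + j284 → |·| = √(284²+284²) = √161312 ≈ 401.64, ∠ = arctan(284/284) ≈ 45.00°
|H| = 5 · 1.3615e+05 / 3.3703e+07 ≈ 0.020198
Gain = 20 log₁₀(0.020198) ≈ -33.89 dB

-33.9 dB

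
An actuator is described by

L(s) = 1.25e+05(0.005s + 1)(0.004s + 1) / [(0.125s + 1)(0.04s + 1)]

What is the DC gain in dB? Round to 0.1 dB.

101.9 dB

L(0) = 1.25e+05 · 1 / 1 = 1.25e+05
20 log₁₀(1.25e+05) ≈ 101.94 dB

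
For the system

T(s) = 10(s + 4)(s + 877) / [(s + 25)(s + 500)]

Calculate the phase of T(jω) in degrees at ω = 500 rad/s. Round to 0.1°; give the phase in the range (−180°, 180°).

At s = jω = j500:
zero (s+4): 4 + j500 → |·| = √(4²+500²) = √250016 ≈ 500.02, ∠ = arctan(500/4) ≈ 89.54°
zero (s+877): 877 + j500 → |·| = √(877²+500²) = √1019129 ≈ 1009.5, ∠ = arctan(500/877) ≈ 29.69°
pole (s+25): 25 + j500 → |·| = √(25²+500²) = √250625 ≈ 500.62, ∠ = arctan(500/25) ≈ 87.14°
pole (s+500): 500 + j500 → |·| = √(500²+500²) = √500000 ≈ 707.11, ∠ = arctan(500/500) ≈ 45.00°
∠T = 119.23° − 132.14° = -12.91°

-12.9°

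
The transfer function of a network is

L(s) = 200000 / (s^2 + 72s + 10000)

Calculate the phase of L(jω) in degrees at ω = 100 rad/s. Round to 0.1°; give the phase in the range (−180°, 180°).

At s = jω = j100:
quadratic: (j100)² + 72·j100 + 10000 = 0 + j7200 → |·| ≈ 7200, ∠ ≈ 90.00°
∠L = 0.00° − 90.00° = -90.00°

-90.0°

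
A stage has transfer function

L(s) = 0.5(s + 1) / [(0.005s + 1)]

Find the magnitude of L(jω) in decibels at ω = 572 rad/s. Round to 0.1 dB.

39.5 dB

At ω = 572 rad/s:
zero (1 + j572·1) = 1 + j572 → |·| ≈ 572, ∠ ≈ 89.90°
pole (1 + j572·0.005) = 1 + j2.86 → |·| ≈ 3.0298, ∠ ≈ 70.73°
|L| = 0.5 · 572 / (3.0298) ≈ 94.396
Gain = 20 log₁₀(94.396) ≈ 39.50 dB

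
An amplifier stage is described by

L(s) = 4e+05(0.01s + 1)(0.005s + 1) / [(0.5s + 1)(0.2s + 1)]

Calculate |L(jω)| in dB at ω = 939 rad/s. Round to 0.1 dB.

46.3 dB

At ω = 939 rad/s:
zero (1 + j939·0.01) = 1 + j9.39 → |·| ≈ 9.4431, ∠ ≈ 83.92°
zero (1 + j939·0.005) = 1 + j4.695 → |·| ≈ 4.8003, ∠ ≈ 77.98°
pole (1 + j939·0.5) = 1 + j469.5 → |·| ≈ 469.5, ∠ ≈ 89.88°
pole (1 + j939·0.2) = 1 + j187.8 → |·| ≈ 187.8, ∠ ≈ 89.69°
|L| = 4e+05 · 9.4431 · 4.8003 / (469.5 · 187.8) ≈ 205.64
Gain = 20 log₁₀(205.64) ≈ 46.26 dB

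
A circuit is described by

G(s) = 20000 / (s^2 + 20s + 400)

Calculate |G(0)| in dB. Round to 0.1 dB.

34.0 dB

G(0) = 20000 / 400 = 50
20 log₁₀(50) ≈ 33.98 dB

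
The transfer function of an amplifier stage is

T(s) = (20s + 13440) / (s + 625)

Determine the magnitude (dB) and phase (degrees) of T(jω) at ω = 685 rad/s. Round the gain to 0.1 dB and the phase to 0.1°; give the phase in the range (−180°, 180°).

26.3 dB, -2.1°

Substitute s = j685:
Numerator: 20(j685) + 13440 = 13440 + j13700
Denominator: (j685) + 625 = 625 + j685
|N| = √(13440² + 13700²) ≈ 19192, ∠N ≈ 45.55°
|D| = √(625² + 685²) ≈ 927.28, ∠D ≈ 47.62°
|T| = 19192 / 927.28 ≈ 20.697
Gain = 20 log₁₀(20.697) ≈ 26.32 dB
∠T = 45.55° − 47.62° = -2.07°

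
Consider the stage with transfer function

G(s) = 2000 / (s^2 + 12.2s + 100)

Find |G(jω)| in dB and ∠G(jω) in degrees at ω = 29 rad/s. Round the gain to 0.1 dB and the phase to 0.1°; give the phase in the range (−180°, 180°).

At s = jω = j29:
quadratic: (j29)² + 12.2·j29 + 100 = -741 + j353.8 → |·| ≈ 821.13, ∠ ≈ 154.48°
|G| = 2000 / 821.13 ≈ 2.4357
Gain = 20 log₁₀(2.4357) ≈ 7.73 dB
∠G = 0.00° − 154.48° = -154.48°

7.7 dB, -154.5°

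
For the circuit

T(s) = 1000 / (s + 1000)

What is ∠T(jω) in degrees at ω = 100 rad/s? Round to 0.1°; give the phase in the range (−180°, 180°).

At s = jω = j100:
pole (s+1000): 1000 + j100 → |·| = √(1000²+100²) = √1010000 ≈ 1005, ∠ = arctan(100/1000) ≈ 5.71°
∠T = 0.00° − 5.71° = -5.71°

-5.7°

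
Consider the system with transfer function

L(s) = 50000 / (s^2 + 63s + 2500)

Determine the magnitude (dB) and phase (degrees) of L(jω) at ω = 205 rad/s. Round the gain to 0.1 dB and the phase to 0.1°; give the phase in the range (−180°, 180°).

1.6 dB, -161.9°

At s = jω = j205:
quadratic: (j205)² + 63·j205 + 2500 = -39525 + j12915 → |·| ≈ 41582, ∠ ≈ 161.90°
|L| = 50000 / 41582 ≈ 1.2024
Gain = 20 log₁₀(1.2024) ≈ 1.60 dB
∠L = 0.00° − 161.90° = -161.90°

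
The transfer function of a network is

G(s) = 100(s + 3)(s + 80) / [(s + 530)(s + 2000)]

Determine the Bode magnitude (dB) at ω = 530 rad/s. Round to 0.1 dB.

At s = jω = j530:
zero (s+3): 3 + j530 → |·| = √(3²+530²) = √280909 ≈ 530.01, ∠ = arctan(530/3) ≈ 89.68°
zero (s+80): 80 + j530 → |·| = √(80²+530²) = √287300 ≈ 536, ∠ = arctan(530/80) ≈ 81.42°
pole (s+530): 530 + j530 → |·| = √(530²+530²) = √561800 ≈ 749.53, ∠ = arctan(530/530) ≈ 45.00°
pole (s+2000): 2000 + j530 → |·| = √(2000²+530²) = √4280900 ≈ 2069, ∠ = arctan(530/2000) ≈ 14.84°
|G| = 100 · 2.8409e+05 / 1.5508e+06 ≈ 18.319
Gain = 20 log₁₀(18.319) ≈ 25.26 dB

25.3 dB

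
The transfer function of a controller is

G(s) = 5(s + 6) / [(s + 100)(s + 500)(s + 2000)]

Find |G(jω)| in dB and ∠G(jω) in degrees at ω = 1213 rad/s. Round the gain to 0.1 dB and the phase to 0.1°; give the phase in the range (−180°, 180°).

At s = jω = j1213:
zero (s+6): 6 + j1213 → |·| = √(6²+1213²) = √1471405 ≈ 1213, ∠ = arctan(1213/6) ≈ 89.72°
pole (s+100): 100 + j1213 → |·| = √(100²+1213²) = √1481369 ≈ 1217.1, ∠ = arctan(1213/100) ≈ 85.29°
pole (s+500): 500 + j1213 → |·| = √(500²+1213²) = √1721369 ≈ 1312, ∠ = arctan(1213/500) ≈ 67.60°
pole (s+2000): 2000 + j1213 → |·| = √(2000²+1213²) = √5471369 ≈ 2339.1, ∠ = arctan(1213/2000) ≈ 31.24°
|G| = 5 · 1213 / 3.7352e+09 ≈ 1.6237e-06
Gain = 20 log₁₀(1.6237e-06) ≈ -115.79 dB
∠G = 89.72° − 184.13° = -94.41°

-115.8 dB, -94.4°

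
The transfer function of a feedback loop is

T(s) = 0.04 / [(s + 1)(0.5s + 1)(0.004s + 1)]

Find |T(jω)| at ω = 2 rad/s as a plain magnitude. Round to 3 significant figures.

0.0126

At ω = 2 rad/s:
pole (1 + j2·1) = 1 + j2 → |·| ≈ 2.2361, ∠ ≈ 63.43°
pole (1 + j2·0.5) = 1 + j1 → |·| ≈ 1.4142, ∠ ≈ 45.00°
pole (1 + j2·0.004) = 1 + j0.008 → |·| ≈ 1, ∠ ≈ 0.46°
|T| = 0.04 · 1 / (2.2361 · 1.4142 · 1) ≈ 0.012649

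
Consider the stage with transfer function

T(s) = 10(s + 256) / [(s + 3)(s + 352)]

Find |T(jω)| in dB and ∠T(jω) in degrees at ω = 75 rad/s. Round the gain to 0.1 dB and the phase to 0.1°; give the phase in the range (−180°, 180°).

At s = jω = j75:
zero (s+256): 256 + j75 → |·| = √(256²+75²) = √71161 ≈ 266.76, ∠ = arctan(75/256) ≈ 16.33°
pole (s+3): 3 + j75 → |·| = √(3²+75²) = √5634 ≈ 75.06, ∠ = arctan(75/3) ≈ 87.71°
pole (s+352): 352 + j75 → |·| = √(352²+75²) = √129529 ≈ 359.9, ∠ = arctan(75/352) ≈ 12.03°
|T| = 10 · 266.76 / 27014 ≈ 0.098749
Gain = 20 log₁₀(0.098749) ≈ -20.11 dB
∠T = 16.33° − 99.74° = -83.41°

-20.1 dB, -83.4°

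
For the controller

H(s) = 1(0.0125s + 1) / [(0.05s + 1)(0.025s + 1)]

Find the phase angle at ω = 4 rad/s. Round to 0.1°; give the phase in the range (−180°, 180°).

At ω = 4 rad/s:
zero (1 + j4·0.0125) = 1 + j0.05 → |·| ≈ 1.0012, ∠ ≈ 2.86°
pole (1 + j4·0.05) = 1 + j0.2 → |·| ≈ 1.0198, ∠ ≈ 11.31°
pole (1 + j4·0.025) = 1 + j0.1 → |·| ≈ 1.005, ∠ ≈ 5.71°
∠H = (2.86°) − (11.31° + 5.71°) = -14.16°

-14.2°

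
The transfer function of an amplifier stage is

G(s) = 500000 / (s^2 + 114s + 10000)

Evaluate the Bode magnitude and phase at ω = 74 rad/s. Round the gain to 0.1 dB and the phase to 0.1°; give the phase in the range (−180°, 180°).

34.4 dB, -61.8°

At s = jω = j74:
quadratic: (j74)² + 114·j74 + 10000 = 4524 + j8436 → |·| ≈ 9572.5, ∠ ≈ 61.80°
|G| = 500000 / 9572.5 ≈ 52.233
Gain = 20 log₁₀(52.233) ≈ 34.36 dB
∠G = 0.00° − 61.80° = -61.80°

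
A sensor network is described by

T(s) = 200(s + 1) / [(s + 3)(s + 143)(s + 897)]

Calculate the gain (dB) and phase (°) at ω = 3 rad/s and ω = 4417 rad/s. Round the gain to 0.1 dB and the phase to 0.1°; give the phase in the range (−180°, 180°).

At s = jω = j3:
zero (s+1): 1 + j3 → |·| = √(1²+3²) = √10 ≈ 3.1623, ∠ = arctan(3/1) ≈ 71.57°
pole (s+3): 3 + j3 → |·| = √(3²+3²) = √18 ≈ 4.2426, ∠ = arctan(3/3) ≈ 45.00°
pole (s+143): 143 + j3 → |·| = √(143²+3²) = √20458 ≈ 143.03, ∠ = arctan(3/143) ≈ 1.20°
pole (s+897): 897 + j3 → |·| = √(897²+3²) = √804618 ≈ 897.01, ∠ = arctan(3/897) ≈ 0.19°
|T| = 200 · 3.1623 / 5.4432e+05 ≈ 0.0011619
Gain = 20 log₁₀(0.0011619) ≈ -58.70 dB
∠T = 71.57° − 46.39° = 25.18°

At s = jω = j4417:
zero (s+1): 1 + j4417 → |·| = √(1²+4417²) = √19509890 ≈ 4417, ∠ = arctan(4417/1) ≈ 89.99°
pole (s+3): 3 + j4417 → |·| = √(3²+4417²) = √19509898 ≈ 4417, ∠ = arctan(4417/3) ≈ 89.96°
pole (s+143): 143 + j4417 → |·| = √(143²+4417²) = √19530338 ≈ 4419.3, ∠ = arctan(4417/143) ≈ 88.15°
pole (s+897): 897 + j4417 → |·| = √(897²+4417²) = √20314498 ≈ 4507.2, ∠ = arctan(4417/897) ≈ 78.52°
|T| = 200 · 4417 / 8.7981e+10 ≈ 1.0041e-05
Gain = 20 log₁₀(1.0041e-05) ≈ -99.96 dB
∠T = 89.99° − 256.63° = -166.64°

ω = 3: -58.7 dB, 25.2°; ω = 4417: -100.0 dB, -166.6°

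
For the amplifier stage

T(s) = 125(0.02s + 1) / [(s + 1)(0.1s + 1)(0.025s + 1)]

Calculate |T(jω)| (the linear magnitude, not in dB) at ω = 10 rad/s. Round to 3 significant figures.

At ω = 10 rad/s:
zero (1 + j10·0.02) = 1 + j0.2 → |·| ≈ 1.0198, ∠ ≈ 11.31°
pole (1 + j10·1) = 1 + j10 → |·| ≈ 10.05, ∠ ≈ 84.29°
pole (1 + j10·0.1) = 1 + j1 → |·| ≈ 1.4142, ∠ ≈ 45.00°
pole (1 + j10·0.025) = 1 + j0.25 → |·| ≈ 1.0308, ∠ ≈ 14.04°
|T| = 125 · 1.0198 / (10.05 · 1.4142 · 1.0308) ≈ 8.7011

8.70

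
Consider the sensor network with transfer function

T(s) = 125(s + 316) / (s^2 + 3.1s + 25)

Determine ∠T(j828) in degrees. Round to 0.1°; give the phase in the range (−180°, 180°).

-110.7°

At s = jω = j828:
zero (s+316): 316 + j828 → |·| = √(316²+828²) = √785440 ≈ 886.25, ∠ = arctan(828/316) ≈ 69.11°
quadratic: (j828)² + 3.1·j828 + 25 = -685559 + j2566.8 → |·| ≈ 6.8556e+05, ∠ ≈ 179.79°
∠T = 69.11° − 179.79° = -110.68°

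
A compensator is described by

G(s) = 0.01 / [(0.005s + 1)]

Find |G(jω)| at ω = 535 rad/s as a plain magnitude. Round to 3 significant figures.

0.00350

At ω = 535 rad/s:
pole (1 + j535·0.005) = 1 + j2.675 → |·| ≈ 2.8558, ∠ ≈ 69.50°
|G| = 0.01 · 1 / (2.8558) ≈ 0.0035016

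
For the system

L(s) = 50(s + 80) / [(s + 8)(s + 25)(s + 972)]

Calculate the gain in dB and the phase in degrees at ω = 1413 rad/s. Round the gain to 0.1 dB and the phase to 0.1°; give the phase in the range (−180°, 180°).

-93.7 dB, -147.4°

At s = jω = j1413:
zero (s+80): 80 + j1413 → |·| = √(80²+1413²) = √2002969 ≈ 1415.3, ∠ = arctan(1413/80) ≈ 86.76°
pole (s+8): 8 + j1413 → |·| = √(8²+1413²) = √1996633 ≈ 1413, ∠ = arctan(1413/8) ≈ 89.68°
pole (s+25): 25 + j1413 → |·| = √(25²+1413²) = √1997194 ≈ 1413.2, ∠ = arctan(1413/25) ≈ 88.99°
pole (s+972): 972 + j1413 → |·| = √(972²+1413²) = √2941353 ≈ 1715, ∠ = arctan(1413/972) ≈ 55.48°
|L| = 50 · 1415.3 / 3.4246e+09 ≈ 2.0664e-05
Gain = 20 log₁₀(2.0664e-05) ≈ -93.70 dB
∠L = 86.76° − 234.15° = -147.39°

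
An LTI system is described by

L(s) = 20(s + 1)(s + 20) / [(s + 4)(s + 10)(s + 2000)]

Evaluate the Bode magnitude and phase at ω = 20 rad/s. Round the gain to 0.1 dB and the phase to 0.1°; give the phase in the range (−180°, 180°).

-38.1 dB, -10.6°

At s = jω = j20:
zero (s+1): 1 + j20 → |·| = √(1²+20²) = √401 ≈ 20.025, ∠ = arctan(20/1) ≈ 87.14°
zero (s+20): 20 + j20 → |·| = √(20²+20²) = √800 ≈ 28.284, ∠ = arctan(20/20) ≈ 45.00°
pole (s+4): 4 + j20 → |·| = √(4²+20²) = √416 ≈ 20.396, ∠ = arctan(20/4) ≈ 78.69°
pole (s+10): 10 + j20 → |·| = √(10²+20²) = √500 ≈ 22.361, ∠ = arctan(20/10) ≈ 63.43°
pole (s+2000): 2000 + j20 → |·| = √(2000²+20²) = √4000400 ≈ 2000.1, ∠ = arctan(20/2000) ≈ 0.57°
|L| = 20 · 566.39 / 9.122e+05 ≈ 0.012418
Gain = 20 log₁₀(0.012418) ≈ -38.12 dB
∠L = 132.14° − 142.69° = -10.55°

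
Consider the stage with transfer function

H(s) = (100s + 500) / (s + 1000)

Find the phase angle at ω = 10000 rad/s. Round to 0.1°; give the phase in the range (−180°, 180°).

5.7°

Substitute s = j10000:
Numerator: 100(j10000) + 500 = 500 + j1000000
Denominator: (j10000) + 1000 = 1000 + j10000
|N| = √(500² + 1000000²) ≈ 1e+06, ∠N ≈ 89.97°
|D| = √(1000² + 10000²) ≈ 10050, ∠D ≈ 84.29°
∠H = 89.97° − 84.29° = 5.68°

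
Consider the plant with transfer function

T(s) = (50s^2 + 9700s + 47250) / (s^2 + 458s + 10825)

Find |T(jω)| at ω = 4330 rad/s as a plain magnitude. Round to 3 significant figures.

49.8

Substitute s = j4330:
Numerator: 50(j4330)^2 + 9700(j4330) + 47250 = -937397750 + j42001000
Denominator: (j4330)^2 + 458(j4330) + 10825 = -18738075 + j1983140
|N| = √(937397750² + 42001000²) ≈ 9.3834e+08, ∠N ≈ 177.43°
|D| = √(18738075² + 1983140²) ≈ 1.8843e+07, ∠D ≈ 173.96°
|T| = 9.3834e+08 / 1.8843e+07 ≈ 49.798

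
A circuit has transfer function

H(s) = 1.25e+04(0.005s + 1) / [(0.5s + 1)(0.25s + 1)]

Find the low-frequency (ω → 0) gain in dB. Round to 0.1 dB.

H(0) = 1.25e+04 · 1 / 1 = 12500
20 log₁₀(12500) ≈ 81.94 dB

81.9 dB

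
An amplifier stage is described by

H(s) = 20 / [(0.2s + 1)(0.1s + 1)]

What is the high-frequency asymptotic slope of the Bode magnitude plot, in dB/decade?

Each pole contributes −20 dB/decade at high frequency; each zero contributes +20 dB/decade.
Net: 0 zero(s) − 2 pole(s) → -40 dB/decade.

-40 dB/decade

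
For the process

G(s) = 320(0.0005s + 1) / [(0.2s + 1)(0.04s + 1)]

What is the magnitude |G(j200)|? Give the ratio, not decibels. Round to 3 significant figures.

At ω = 200 rad/s:
zero (1 + j200·0.0005) = 1 + j0.1 → |·| ≈ 1.005, ∠ ≈ 5.71°
pole (1 + j200·0.2) = 1 + j40 → |·| ≈ 40.012, ∠ ≈ 88.57°
pole (1 + j200·0.04) = 1 + j8 → |·| ≈ 8.0623, ∠ ≈ 82.87°
|G| = 320 · 1.005 / (40.012 · 8.0623) ≈ 0.99693

0.997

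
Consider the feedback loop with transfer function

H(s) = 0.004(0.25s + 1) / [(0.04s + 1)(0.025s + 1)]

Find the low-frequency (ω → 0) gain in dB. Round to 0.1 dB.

-48.0 dB

H(0) = 0.004 · 1 / 1 = 0.004
20 log₁₀(0.004) ≈ -47.96 dB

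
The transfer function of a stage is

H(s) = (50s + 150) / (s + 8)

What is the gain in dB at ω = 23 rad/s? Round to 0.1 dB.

Substitute s = j23:
Numerator: 50(j23) + 150 = 150 + j1150
Denominator: (j23) + 8 = 8 + j23
|N| = √(150² + 1150²) ≈ 1159.7, ∠N ≈ 82.57°
|D| = √(8² + 23²) ≈ 24.352, ∠D ≈ 70.82°
|H| = 1159.7 / 24.352 ≈ 47.622
Gain = 20 log₁₀(47.622) ≈ 33.56 dB

33.6 dB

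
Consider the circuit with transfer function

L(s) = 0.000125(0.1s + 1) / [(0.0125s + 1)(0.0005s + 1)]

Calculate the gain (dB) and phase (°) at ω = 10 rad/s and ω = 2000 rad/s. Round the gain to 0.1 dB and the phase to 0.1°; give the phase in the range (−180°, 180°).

At ω = 10 rad/s:
zero (1 + j10·0.1) = 1 + j1 → |·| ≈ 1.4142, ∠ ≈ 45.00°
pole (1 + j10·0.0125) = 1 + j0.125 → |·| ≈ 1.0078, ∠ ≈ 7.13°
pole (1 + j10·0.0005) = 1 + j0.005 → |·| ≈ 1, ∠ ≈ 0.29°
|L| = 0.000125 · 1.4142 / (1.0078 · 1) ≈ 0.00017541
Gain = 20 log₁₀(0.00017541) ≈ -75.12 dB
∠L = (45.00°) − (7.13° + 0.29°) = 37.58°

At ω = 2000 rad/s:
zero (1 + j2000·0.1) = 1 + j200 → |·| ≈ 200, ∠ ≈ 89.71°
pole (1 + j2000·0.0125) = 1 + j25 → |·| ≈ 25.02, ∠ ≈ 87.71°
pole (1 + j2000·0.0005) = 1 + j1 → |·| ≈ 1.4142, ∠ ≈ 45.00°
|L| = 0.000125 · 200 / (25.02 · 1.4142) ≈ 0.00070655
Gain = 20 log₁₀(0.00070655) ≈ -63.02 dB
∠L = (89.71°) − (87.71° + 45.00°) = -43.00°

ω = 10: -75.1 dB, 37.6°; ω = 2000: -63.0 dB, -43.0°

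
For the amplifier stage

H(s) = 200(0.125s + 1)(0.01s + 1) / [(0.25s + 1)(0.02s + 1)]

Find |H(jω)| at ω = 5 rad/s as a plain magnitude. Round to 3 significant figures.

147

At ω = 5 rad/s:
zero (1 + j5·0.125) = 1 + j0.625 → |·| ≈ 1.1792, ∠ ≈ 32.01°
zero (1 + j5·0.01) = 1 + j0.05 → |·| ≈ 1.0012, ∠ ≈ 2.86°
pole (1 + j5·0.25) = 1 + j1.25 → |·| ≈ 1.6008, ∠ ≈ 51.34°
pole (1 + j5·0.02) = 1 + j0.1 → |·| ≈ 1.005, ∠ ≈ 5.71°
|H| = 200 · 1.1792 · 1.0012 / (1.6008 · 1.005) ≈ 146.77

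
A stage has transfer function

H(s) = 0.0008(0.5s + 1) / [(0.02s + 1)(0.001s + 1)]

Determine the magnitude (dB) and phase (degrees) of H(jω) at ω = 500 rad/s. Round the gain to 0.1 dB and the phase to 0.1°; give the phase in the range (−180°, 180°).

-35.0 dB, -21.1°

At ω = 500 rad/s:
zero (1 + j500·0.5) = 1 + j250 → |·| ≈ 250, ∠ ≈ 89.77°
pole (1 + j500·0.02) = 1 + j10 → |·| ≈ 10.05, ∠ ≈ 84.29°
pole (1 + j500·0.001) = 1 + j0.5 → |·| ≈ 1.118, ∠ ≈ 26.57°
|H| = 0.0008 · 250 / (10.05 · 1.118) ≈ 0.0178
Gain = 20 log₁₀(0.0178) ≈ -34.99 dB
∠H = (89.77°) − (84.29° + 26.57°) = -21.09°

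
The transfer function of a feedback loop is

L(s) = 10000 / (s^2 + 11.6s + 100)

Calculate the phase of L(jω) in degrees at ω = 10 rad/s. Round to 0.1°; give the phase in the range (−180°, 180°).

At s = jω = j10:
quadratic: (j10)² + 11.6·j10 + 100 = 0 + j116 → |·| ≈ 116, ∠ ≈ 90.00°
∠L = 0.00° − 90.00° = -90.00°

-90.0°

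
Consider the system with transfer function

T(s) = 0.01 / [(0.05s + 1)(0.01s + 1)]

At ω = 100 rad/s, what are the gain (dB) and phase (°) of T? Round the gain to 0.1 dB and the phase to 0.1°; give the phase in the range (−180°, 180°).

At ω = 100 rad/s:
pole (1 + j100·0.05) = 1 + j5 → |·| ≈ 5.099, ∠ ≈ 78.69°
pole (1 + j100·0.01) = 1 + j1 → |·| ≈ 1.4142, ∠ ≈ 45.00°
|T| = 0.01 · 1 / (5.099 · 1.4142) ≈ 0.0013868
Gain = 20 log₁₀(0.0013868) ≈ -57.16 dB
∠T = (0°) − (78.69° + 45.00°) = -123.69°

-57.2 dB, -123.7°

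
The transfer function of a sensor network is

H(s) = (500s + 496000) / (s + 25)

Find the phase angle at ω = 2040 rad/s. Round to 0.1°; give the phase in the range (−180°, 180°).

Substitute s = j2040:
Numerator: 500(j2040) + 496000 = 496000 + j1020000
Denominator: (j2040) + 25 = 25 + j2040
|N| = √(496000² + 1020000²) ≈ 1.1342e+06, ∠N ≈ 64.07°
|D| = √(25² + 2040²) ≈ 2040.2, ∠D ≈ 89.30°
∠H = 64.07° − 89.30° = -25.23°

-25.2°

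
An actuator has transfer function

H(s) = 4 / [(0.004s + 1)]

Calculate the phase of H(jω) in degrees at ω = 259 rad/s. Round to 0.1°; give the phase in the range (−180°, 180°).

At ω = 259 rad/s:
pole (1 + j259·0.004) = 1 + j1.036 → |·| ≈ 1.4399, ∠ ≈ 46.01°
∠H = (0°) − (46.01°) = -46.01°

-46.0°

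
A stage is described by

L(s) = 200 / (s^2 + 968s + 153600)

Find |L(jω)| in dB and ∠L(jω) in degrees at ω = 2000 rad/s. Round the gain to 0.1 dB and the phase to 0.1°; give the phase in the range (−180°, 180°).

Substitute s = j2000:
Numerator: 200 = 200 + j0
Denominator: (j2000)^2 + 968(j2000) + 153600 = -3846400 + j1936000
|N| = √(200² + 0²) ≈ 200, ∠N ≈ 0.00°
|D| = √(3846400² + 1936000²) ≈ 4.3061e+06, ∠D ≈ 153.28°
|L| = 200 / 4.3061e+06 ≈ 4.6446e-05
Gain = 20 log₁₀(4.6446e-05) ≈ -86.66 dB
∠L = 0.00° − 153.28° = -153.28°

-86.7 dB, -153.3°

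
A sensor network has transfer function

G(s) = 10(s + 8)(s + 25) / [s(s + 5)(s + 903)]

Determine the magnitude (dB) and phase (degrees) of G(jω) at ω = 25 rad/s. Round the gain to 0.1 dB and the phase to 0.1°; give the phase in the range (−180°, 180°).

-35.9 dB, -53.0°

At s = jω = j25:
zero (s+8): 8 + j25 → |·| = √(8²+25²) = √689 ≈ 26.249, ∠ = arctan(25/8) ≈ 72.26°
zero (s+25): 25 + j25 → |·| = √(25²+25²) = √1250 ≈ 35.355, ∠ = arctan(25/25) ≈ 45.00°
pole (s+5): 5 + j25 → |·| = √(5²+25²) = √650 ≈ 25.495, ∠ = arctan(25/5) ≈ 78.69°
pole (s+903): 903 + j25 → |·| = √(903²+25²) = √816034 ≈ 903.35, ∠ = arctan(25/903) ≈ 1.59°
pole at origin: |s| = 25, ∠ = 90.00° (in denominator)
|G| = 10 · 928.03 / 5.7577e+05 ≈ 0.016118
Gain = 20 log₁₀(0.016118) ≈ -35.85 dB
∠G = 117.26° − 170.28° = -53.02°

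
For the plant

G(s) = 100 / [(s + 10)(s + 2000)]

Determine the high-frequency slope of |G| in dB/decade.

-40 dB/decade

Each pole contributes −20 dB/decade at high frequency; each zero contributes +20 dB/decade.
Net: 0 zero(s) − 2 pole(s) → -40 dB/decade.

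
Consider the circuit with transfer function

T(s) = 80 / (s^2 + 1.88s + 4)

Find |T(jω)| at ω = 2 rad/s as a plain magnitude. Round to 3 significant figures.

At s = jω = j2:
quadratic: (j2)² + 1.88·j2 + 4 = 0 + j3.76 → |·| ≈ 3.76, ∠ ≈ 90.00°
|T| = 80 / 3.76 ≈ 21.277

21.3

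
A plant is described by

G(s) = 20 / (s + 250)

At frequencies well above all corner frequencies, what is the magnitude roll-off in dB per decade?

-20 dB/decade

Each pole contributes −20 dB/decade at high frequency; each zero contributes +20 dB/decade.
Net: 0 zero(s) − 1 pole(s) → -20 dB/decade.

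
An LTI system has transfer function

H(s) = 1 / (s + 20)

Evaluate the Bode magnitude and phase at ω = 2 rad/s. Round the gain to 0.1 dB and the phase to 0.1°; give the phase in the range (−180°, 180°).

Substitute s = j2:
Numerator: 1 = 1 + j0
Denominator: (j2) + 20 = 20 + j2
|N| = √(1² + 0²) ≈ 1, ∠N ≈ 0.00°
|D| = √(20² + 2²) ≈ 20.1, ∠D ≈ 5.71°
|H| = 1 / 20.1 ≈ 0.049751
Gain = 20 log₁₀(0.049751) ≈ -26.06 dB
∠H = 0.00° − 5.71° = -5.71°

-26.1 dB, -5.7°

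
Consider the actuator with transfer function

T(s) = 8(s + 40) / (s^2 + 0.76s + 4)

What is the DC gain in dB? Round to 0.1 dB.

T(0) = 8·40 / 4 = 80
20 log₁₀(80) ≈ 38.06 dB

38.1 dB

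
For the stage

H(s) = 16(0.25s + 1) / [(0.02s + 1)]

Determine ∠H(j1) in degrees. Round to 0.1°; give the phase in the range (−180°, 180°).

At ω = 1 rad/s:
zero (1 + j1·0.25) = 1 + j0.25 → |·| ≈ 1.0308, ∠ ≈ 14.04°
pole (1 + j1·0.02) = 1 + j0.02 → |·| ≈ 1.0002, ∠ ≈ 1.15°
∠H = (14.04°) − (1.15°) = 12.89°

12.9°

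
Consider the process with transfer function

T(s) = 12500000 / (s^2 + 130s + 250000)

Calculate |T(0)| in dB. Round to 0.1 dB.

T(0) = 12500000 / 250000 = 50
20 log₁₀(50) ≈ 33.98 dB

34.0 dB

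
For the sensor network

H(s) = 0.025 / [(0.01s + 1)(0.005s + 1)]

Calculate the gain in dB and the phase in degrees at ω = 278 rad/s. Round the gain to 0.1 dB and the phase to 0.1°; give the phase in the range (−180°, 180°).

-46.1 dB, -124.5°

At ω = 278 rad/s:
pole (1 + j278·0.01) = 1 + j2.78 → |·| ≈ 2.9544, ∠ ≈ 70.22°
pole (1 + j278·0.005) = 1 + j1.39 → |·| ≈ 1.7123, ∠ ≈ 54.27°
|H| = 0.025 · 1 / (2.9544 · 1.7123) ≈ 0.0049419
Gain = 20 log₁₀(0.0049419) ≈ -46.12 dB
∠H = (0°) − (70.22° + 54.27°) = -124.49°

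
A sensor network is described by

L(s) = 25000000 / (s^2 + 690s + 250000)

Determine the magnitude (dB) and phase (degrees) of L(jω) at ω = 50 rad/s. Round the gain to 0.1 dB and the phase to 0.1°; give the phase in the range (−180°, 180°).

At s = jω = j50:
quadratic: (j50)² + 690·j50 + 250000 = 247500 + j34500 → |·| ≈ 2.4989e+05, ∠ ≈ 7.94°
|L| = 25000000 / 2.4989e+05 ≈ 100.04
Gain = 20 log₁₀(100.04) ≈ 40.00 dB
∠L = 0.00° − 7.94° = -7.94°

40.0 dB, -7.9°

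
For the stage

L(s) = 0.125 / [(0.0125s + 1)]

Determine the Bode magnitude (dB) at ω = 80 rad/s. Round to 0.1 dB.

At ω = 80 rad/s:
pole (1 + j80·0.0125) = 1 + j1 → |·| ≈ 1.4142, ∠ ≈ 45.00°
|L| = 0.125 · 1 / (1.4142) ≈ 0.088389
Gain = 20 log₁₀(0.088389) ≈ -21.07 dB

-21.1 dB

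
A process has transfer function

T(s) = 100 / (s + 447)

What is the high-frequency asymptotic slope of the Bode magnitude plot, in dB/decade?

Each pole contributes −20 dB/decade at high frequency; each zero contributes +20 dB/decade.
Net: 0 zero(s) − 1 pole(s) → -20 dB/decade.

-20 dB/decade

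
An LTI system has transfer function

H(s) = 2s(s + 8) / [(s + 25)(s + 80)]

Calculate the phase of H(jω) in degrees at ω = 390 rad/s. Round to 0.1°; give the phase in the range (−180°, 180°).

At s = jω = j390:
zero (s+8): 8 + j390 → |·| = √(8²+390²) = √152164 ≈ 390.08, ∠ = arctan(390/8) ≈ 88.82°
zero at origin: s = j390 → |·| = 390, ∠ = 90.00°
pole (s+25): 25 + j390 → |·| = √(25²+390²) = √152725 ≈ 390.8, ∠ = arctan(390/25) ≈ 86.33°
pole (s+80): 80 + j390 → |·| = √(80²+390²) = √158500 ≈ 398.12, ∠ = arctan(390/80) ≈ 78.41°
∠H = 178.82° − 164.74° = 14.08°

14.1°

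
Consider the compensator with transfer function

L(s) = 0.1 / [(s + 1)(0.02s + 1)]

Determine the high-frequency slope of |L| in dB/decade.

-40 dB/decade

Each pole contributes −20 dB/decade at high frequency; each zero contributes +20 dB/decade.
Net: 0 zero(s) − 2 pole(s) → -40 dB/decade.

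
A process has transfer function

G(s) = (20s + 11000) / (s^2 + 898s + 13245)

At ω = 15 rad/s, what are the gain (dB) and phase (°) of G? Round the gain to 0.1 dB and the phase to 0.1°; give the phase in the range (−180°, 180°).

Substitute s = j15:
Numerator: 20(j15) + 11000 = 11000 + j300
Denominator: (j15)^2 + 898(j15) + 13245 = 13020 + j13470
|N| = √(11000² + 300²) ≈ 11004, ∠N ≈ 1.56°
|D| = √(13020² + 13470²) ≈ 18734, ∠D ≈ 45.97°
|G| = 11004 / 18734 ≈ 0.58738
Gain = 20 log₁₀(0.58738) ≈ -4.62 dB
∠G = 1.56° − 45.97° = -44.41°

-4.6 dB, -44.4°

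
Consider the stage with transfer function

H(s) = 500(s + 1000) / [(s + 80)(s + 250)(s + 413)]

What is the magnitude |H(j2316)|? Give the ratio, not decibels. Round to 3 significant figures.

At s = jω = j2316:
zero (s+1000): 1000 + j2316 → |·| = √(1000²+2316²) = √6363856 ≈ 2522.7, ∠ = arctan(2316/1000) ≈ 66.65°
pole (s+80): 80 + j2316 → |·| = √(80²+2316²) = √5370256 ≈ 2317.4, ∠ = arctan(2316/80) ≈ 88.02°
pole (s+250): 250 + j2316 → |·| = √(250²+2316²) = √5426356 ≈ 2329.5, ∠ = arctan(2316/250) ≈ 83.84°
pole (s+413): 413 + j2316 → |·| = √(413²+2316²) = √5534425 ≈ 2352.5, ∠ = arctan(2316/413) ≈ 79.89°
|H| = 500 · 2522.7 / 1.27e+10 ≈ 9.9319e-05

9.93e-05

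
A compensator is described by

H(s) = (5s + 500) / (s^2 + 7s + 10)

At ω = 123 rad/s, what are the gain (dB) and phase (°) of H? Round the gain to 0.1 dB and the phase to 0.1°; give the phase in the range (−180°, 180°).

-25.6 dB, -125.9°

Substitute s = j123:
Numerator: 5(j123) + 500 = 500 + j615
Denominator: (j123)^2 + 7(j123) + 10 = -15119 + j861
|N| = √(500² + 615²) ≈ 792.61, ∠N ≈ 50.89°
|D| = √(15119² + 861²) ≈ 15143, ∠D ≈ 176.74°
|H| = 792.61 / 15143 ≈ 0.052342
Gain = 20 log₁₀(0.052342) ≈ -25.62 dB
∠H = 50.89° − 176.74° = -125.85°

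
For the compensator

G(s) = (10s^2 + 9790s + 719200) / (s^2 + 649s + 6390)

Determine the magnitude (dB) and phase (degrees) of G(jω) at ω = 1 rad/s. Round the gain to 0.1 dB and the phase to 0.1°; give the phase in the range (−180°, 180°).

Substitute s = j1:
Numerator: 10(j1)^2 + 9790(j1) + 719200 = 719190 + j9790
Denominator: (j1)^2 + 649(j1) + 6390 = 6389 + j649
|N| = √(719190² + 9790²) ≈ 7.1926e+05, ∠N ≈ 0.78°
|D| = √(6389² + 649²) ≈ 6421.9, ∠D ≈ 5.80°
|G| = 7.1926e+05 / 6421.9 ≈ 112
Gain = 20 log₁₀(112) ≈ 40.98 dB
∠G = 0.78° − 5.80° = -5.02°

41.0 dB, -5.0°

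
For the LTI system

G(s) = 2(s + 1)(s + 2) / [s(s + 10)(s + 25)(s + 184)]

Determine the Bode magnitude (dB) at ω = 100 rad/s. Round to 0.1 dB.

At s = jω = j100:
zero (s+1): 1 + j100 → |·| = √(1²+100²) = √10001 ≈ 100, ∠ = arctan(100/1) ≈ 89.43°
zero (s+2): 2 + j100 → |·| = √(2²+100²) = √10004 ≈ 100.02, ∠ = arctan(100/2) ≈ 88.85°
pole (s+10): 10 + j100 → |·| = √(10²+100²) = √10100 ≈ 100.5, ∠ = arctan(100/10) ≈ 84.29°
pole (s+25): 25 + j100 → |·| = √(25²+100²) = √10625 ≈ 103.08, ∠ = arctan(100/25) ≈ 75.96°
pole (s+184): 184 + j100 → |·| = √(184²+100²) = √43856 ≈ 209.42, ∠ = arctan(100/184) ≈ 28.52°
pole at origin: |s| = 100, ∠ = 90.00° (in denominator)
|G| = 2 · 10002 / 2.1695e+08 ≈ 9.2206e-05
Gain = 20 log₁₀(9.2206e-05) ≈ -80.70 dB

-80.7 dB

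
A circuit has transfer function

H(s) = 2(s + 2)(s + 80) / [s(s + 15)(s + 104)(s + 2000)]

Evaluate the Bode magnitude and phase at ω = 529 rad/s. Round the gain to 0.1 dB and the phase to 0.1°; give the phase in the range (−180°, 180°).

-114.8 dB, -100.9°

At s = jω = j529:
zero (s+2): 2 + j529 → |·| = √(2²+529²) = √279845 ≈ 529, ∠ = arctan(529/2) ≈ 89.78°
zero (s+80): 80 + j529 → |·| = √(80²+529²) = √286241 ≈ 535.01, ∠ = arctan(529/80) ≈ 81.40°
pole (s+15): 15 + j529 → |·| = √(15²+529²) = √280066 ≈ 529.21, ∠ = arctan(529/15) ≈ 88.38°
pole (s+104): 104 + j529 → |·| = √(104²+529²) = √290657 ≈ 539.13, ∠ = arctan(529/104) ≈ 78.88°
pole (s+2000): 2000 + j529 → |·| = √(2000²+529²) = √4279841 ≈ 2068.8, ∠ = arctan(529/2000) ≈ 14.82°
pole at origin: |s| = 529, ∠ = 90.00° (in denominator)
|H| = 2 · 2.8302e+05 / 3.1225e+11 ≈ 1.8128e-06
Gain = 20 log₁₀(1.8128e-06) ≈ -114.83 dB
∠H = 171.18° − 272.08° = -100.90°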